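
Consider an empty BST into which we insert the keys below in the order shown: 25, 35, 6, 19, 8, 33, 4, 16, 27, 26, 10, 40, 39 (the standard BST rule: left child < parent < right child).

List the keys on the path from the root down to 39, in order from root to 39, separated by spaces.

Insert 25: tree is empty, so 25 becomes the root.
Insert 35: 35 > 25 → go right. Place as right child of 25.
Insert 6: 6 < 25 → go left. Place as left child of 25.
Insert 19: 19 < 25 → go left; 19 > 6 → go right. Place as right child of 6.
Insert 8: 8 < 25 → go left; 8 > 6 → go right; 8 < 19 → go left. Place as left child of 19.
Insert 33: 33 > 25 → go right; 33 < 35 → go left. Place as left child of 35.
Insert 4: 4 < 25 → go left; 4 < 6 → go left. Place as left child of 6.
Insert 16: 16 < 25 → go left; 16 > 6 → go right; 16 < 19 → go left; 16 > 8 → go right. Place as right child of 8.
Insert 27: 27 > 25 → go right; 27 < 35 → go left; 27 < 33 → go left. Place as left child of 33.
Insert 26: 26 > 25 → go right; 26 < 35 → go left; 26 < 33 → go left; 26 < 27 → go left. Place as left child of 27.
Insert 10: 10 < 25 → go left; 10 > 6 → go right; 10 < 19 → go left; 10 > 8 → go right; 10 < 16 → go left. Place as left child of 16.
Insert 40: 40 > 25 → go right; 40 > 35 → go right. Place as right child of 35.
Insert 39: 39 > 25 → go right; 39 > 35 → go right; 39 < 40 → go left. Place as left child of 40.

25 35 40 39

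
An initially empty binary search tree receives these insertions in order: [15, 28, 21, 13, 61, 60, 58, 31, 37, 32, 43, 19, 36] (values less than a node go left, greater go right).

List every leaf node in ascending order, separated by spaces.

Resulting structure (node: left, right):
  15: L=13, R=28
  28: L=21, R=61
  21: L=19, R=–
  13: L=–, R=–
  61: L=60, R=–
  60: L=58, R=–
  58: L=31, R=–
  31: L=–, R=37
  37: L=32, R=43
  32: L=–, R=36
  43: L=–, R=–
  19: L=–, R=–
  36: L=–, R=–

13 19 36 43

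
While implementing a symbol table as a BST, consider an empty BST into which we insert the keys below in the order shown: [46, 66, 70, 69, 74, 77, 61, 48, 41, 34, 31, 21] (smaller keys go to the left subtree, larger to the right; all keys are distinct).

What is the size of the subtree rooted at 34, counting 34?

46: root
66: right child of 46 (depth 1)
70: right child of 66 (depth 2)
69: left child of 70 (depth 3)
74: right child of 70 (depth 3)
77: right child of 74 (depth 4)
61: left child of 66 (depth 2)
48: left child of 61 (depth 3)
41: left child of 46 (depth 1)
34: left child of 41 (depth 2)
31: left child of 34 (depth 3)
21: left child of 31 (depth 4)

Subtree rooted at 34 contains: 34, 31, 21 — 3 nodes.

3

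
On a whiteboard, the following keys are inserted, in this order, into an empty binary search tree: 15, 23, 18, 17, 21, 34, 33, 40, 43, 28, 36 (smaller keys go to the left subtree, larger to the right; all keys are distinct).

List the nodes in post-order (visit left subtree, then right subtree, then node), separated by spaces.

15: root
23: right child of 15 (depth 1)
18: left child of 23 (depth 2)
17: left child of 18 (depth 3)
21: right child of 18 (depth 3)
34: right child of 23 (depth 2)
33: left child of 34 (depth 3)
40: right child of 34 (depth 3)
43: right child of 40 (depth 4)
28: left child of 33 (depth 4)
36: left child of 40 (depth 4)

17 21 18 28 33 36 43 40 34 23 15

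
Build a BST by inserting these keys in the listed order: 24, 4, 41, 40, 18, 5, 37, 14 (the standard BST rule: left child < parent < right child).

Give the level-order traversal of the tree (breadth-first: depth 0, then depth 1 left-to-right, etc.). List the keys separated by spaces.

Resulting structure (node: left, right):
  24: L=4, R=41
  4: L=–, R=18
  41: L=40, R=–
  40: L=37, R=–
  18: L=5, R=–
  5: L=–, R=14
  37: L=–, R=–
  14: L=–, R=–

24 4 41 18 40 5 37 14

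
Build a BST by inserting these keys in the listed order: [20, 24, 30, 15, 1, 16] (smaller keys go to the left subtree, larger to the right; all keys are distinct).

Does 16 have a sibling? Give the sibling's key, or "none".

20: root
24: right child of 20 (depth 1)
30: right child of 24 (depth 2)
15: left child of 20 (depth 1)
1: left child of 15 (depth 2)
16: right child of 15 (depth 2)

16's parent is 15; the other child of 15 is 1.

1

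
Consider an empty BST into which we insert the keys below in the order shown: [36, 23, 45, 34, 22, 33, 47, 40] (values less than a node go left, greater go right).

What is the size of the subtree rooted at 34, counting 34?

36: root
23: left child of 36 (depth 1)
45: right child of 36 (depth 1)
34: right child of 23 (depth 2)
22: left child of 23 (depth 2)
33: left child of 34 (depth 3)
47: right child of 45 (depth 2)
40: left child of 45 (depth 2)

Subtree rooted at 34 contains: 34, 33 — 2 nodes.

2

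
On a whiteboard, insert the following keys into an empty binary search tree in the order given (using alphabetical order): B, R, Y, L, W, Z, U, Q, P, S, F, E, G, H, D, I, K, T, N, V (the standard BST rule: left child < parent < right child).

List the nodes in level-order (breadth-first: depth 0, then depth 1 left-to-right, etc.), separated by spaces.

Insert B: tree is empty, so B becomes the root.
Insert R: R > B → go right. Place as right child of B.
Insert Y: Y > B → go right; Y > R → go right. Place as right child of R.
Insert L: L > B → go right; L < R → go left. Place as left child of R.
Insert W: W > B → go right; W > R → go right; W < Y → go left. Place as left child of Y.
Insert Z: Z > B → go right; Z > R → go right; Z > Y → go right. Place as right child of Y.
Insert U: U > B → go right; U > R → go right; U < Y → go left; U < W → go left. Place as left child of W.
Insert Q: Q > B → go right; Q < R → go left; Q > L → go right. Place as right child of L.
Insert P: P > B → go right; P < R → go left; P > L → go right; P < Q → go left. Place as left child of Q.
Insert S: S > B → go right; S > R → go right; S < Y → go left; S < W → go left; S < U → go left. Place as left child of U.
Insert F: F > B → go right; F < R → go left; F < L → go left. Place as left child of L.
Insert E: E > B → go right; E < R → go left; E < L → go left; E < F → go left. Place as left child of F.
Insert G: G > B → go right; G < R → go left; G < L → go left; G > F → go right. Place as right child of F.
Insert H: H > B → go right; H < R → go left; H < L → go left; H > F → go right; H > G → go right. Place as right child of G.
Insert D: D > B → go right; D < R → go left; D < L → go left; D < F → go left; D < E → go left. Place as left child of E.
Insert I: I > B → go right; I < R → go left; I < L → go left; I > F → go right; I > G → go right; I > H → go right. Place as right child of H.
Insert K: K > B → go right; K < R → go left; K < L → go left; K > F → go right; K > G → go right; K > H → go right; K > I → go right. Place as right child of I.
Insert T: T > B → go right; T > R → go right; T < Y → go left; T < W → go left; T < U → go left; T > S → go right. Place as right child of S.
Insert N: N > B → go right; N < R → go left; N > L → go right; N < Q → go left; N < P → go left. Place as left child of P.
Insert V: V > B → go right; V > R → go right; V < Y → go left; V < W → go left; V > U → go right. Place as right child of U.

B R L Y F Q W Z E G P U D H N S V I T K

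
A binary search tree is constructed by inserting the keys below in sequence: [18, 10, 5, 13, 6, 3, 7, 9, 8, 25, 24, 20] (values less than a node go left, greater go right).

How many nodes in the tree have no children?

18: root
10: left child of 18 (depth 1)
5: left child of 10 (depth 2)
13: right child of 10 (depth 2)
6: right child of 5 (depth 3)
3: left child of 5 (depth 3)
7: right child of 6 (depth 4)
9: right child of 7 (depth 5)
8: left child of 9 (depth 6)
25: right child of 18 (depth 1)
24: left child of 25 (depth 2)
20: left child of 24 (depth 3)

Leaves: 3, 8, 13, 20 — 4 in total.

4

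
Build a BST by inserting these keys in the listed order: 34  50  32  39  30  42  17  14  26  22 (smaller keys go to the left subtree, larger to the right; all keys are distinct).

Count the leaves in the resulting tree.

3

Insert 34: tree is empty, so 34 becomes the root.
Insert 50: 50 > 34 → go right. Place as right child of 34.
Insert 32: 32 < 34 → go left. Place as left child of 34.
Insert 39: 39 > 34 → go right; 39 < 50 → go left. Place as left child of 50.
Insert 30: 30 < 34 → go left; 30 < 32 → go left. Place as left child of 32.
Insert 42: 42 > 34 → go right; 42 < 50 → go left; 42 > 39 → go right. Place as right child of 39.
Insert 17: 17 < 34 → go left; 17 < 32 → go left; 17 < 30 → go left. Place as left child of 30.
Insert 14: 14 < 34 → go left; 14 < 32 → go left; 14 < 30 → go left; 14 < 17 → go left. Place as left child of 17.
Insert 26: 26 < 34 → go left; 26 < 32 → go left; 26 < 30 → go left; 26 > 17 → go right. Place as right child of 17.
Insert 22: 22 < 34 → go left; 22 < 32 → go left; 22 < 30 → go left; 22 > 17 → go right; 22 < 26 → go left. Place as left child of 26.

Leaves: 14, 22, 42 — 3 in total.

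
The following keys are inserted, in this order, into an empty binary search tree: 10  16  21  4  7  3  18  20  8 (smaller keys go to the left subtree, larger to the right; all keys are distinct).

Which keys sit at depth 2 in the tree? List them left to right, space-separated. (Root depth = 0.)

3 7 21

Insert 10: tree is empty, so 10 becomes the root.
Insert 16: 16 > 10 → go right. Place as right child of 10.
Insert 21: 21 > 10 → go right; 21 > 16 → go right. Place as right child of 16.
Insert 4: 4 < 10 → go left. Place as left child of 10.
Insert 7: 7 < 10 → go left; 7 > 4 → go right. Place as right child of 4.
Insert 3: 3 < 10 → go left; 3 < 4 → go left. Place as left child of 4.
Insert 18: 18 > 10 → go right; 18 > 16 → go right; 18 < 21 → go left. Place as left child of 21.
Insert 20: 20 > 10 → go right; 20 > 16 → go right; 20 < 21 → go left; 20 > 18 → go right. Place as right child of 18.
Insert 8: 8 < 10 → go left; 8 > 4 → go right; 8 > 7 → go right. Place as right child of 7.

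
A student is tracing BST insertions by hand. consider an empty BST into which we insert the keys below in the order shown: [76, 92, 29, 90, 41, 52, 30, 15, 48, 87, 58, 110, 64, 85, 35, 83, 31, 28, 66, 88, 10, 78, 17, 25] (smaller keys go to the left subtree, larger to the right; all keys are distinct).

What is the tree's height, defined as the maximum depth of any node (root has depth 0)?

76: root
92: right child of 76 (depth 1)
29: left child of 76 (depth 1)
90: left child of 92 (depth 2)
41: right child of 29 (depth 2)
52: right child of 41 (depth 3)
30: left child of 41 (depth 3)
15: left child of 29 (depth 2)
48: left child of 52 (depth 4)
87: left child of 90 (depth 3)
58: right child of 52 (depth 4)
110: right child of 92 (depth 2)
64: right child of 58 (depth 5)
85: left child of 87 (depth 4)
35: right child of 30 (depth 4)
83: left child of 85 (depth 5)
31: left child of 35 (depth 5)
28: right child of 15 (depth 3)
66: right child of 64 (depth 6)
88: right child of 87 (depth 4)
10: left child of 15 (depth 3)
78: left child of 83 (depth 6)
17: left child of 28 (depth 4)
25: right child of 17 (depth 5)

The deepest node is 66 at depth 6.

6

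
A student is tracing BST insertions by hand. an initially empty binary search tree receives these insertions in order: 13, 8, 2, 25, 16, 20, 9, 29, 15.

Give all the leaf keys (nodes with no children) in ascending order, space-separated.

Insert 13: tree is empty, so 13 becomes the root.
Insert 8: 8 < 13 → go left. Place as left child of 13.
Insert 2: 2 < 13 → go left; 2 < 8 → go left. Place as left child of 8.
Insert 25: 25 > 13 → go right. Place as right child of 13.
Insert 16: 16 > 13 → go right; 16 < 25 → go left. Place as left child of 25.
Insert 20: 20 > 13 → go right; 20 < 25 → go left; 20 > 16 → go right. Place as right child of 16.
Insert 9: 9 < 13 → go left; 9 > 8 → go right. Place as right child of 8.
Insert 29: 29 > 13 → go right; 29 > 25 → go right. Place as right child of 25.
Insert 15: 15 > 13 → go right; 15 < 25 → go left; 15 < 16 → go left. Place as left child of 16.

2 9 15 20 29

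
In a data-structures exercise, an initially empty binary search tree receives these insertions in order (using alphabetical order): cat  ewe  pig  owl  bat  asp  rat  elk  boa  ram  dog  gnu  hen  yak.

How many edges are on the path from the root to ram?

Insert cat: tree is empty, so cat becomes the root.
Insert ewe: ewe > cat → go right. Place as right child of cat.
Insert pig: pig > cat → go right; pig > ewe → go right. Place as right child of ewe.
Insert owl: owl > cat → go right; owl > ewe → go right; owl < pig → go left. Place as left child of pig.
Insert bat: bat < cat → go left. Place as left child of cat.
Insert asp: asp < cat → go left; asp < bat → go left. Place as left child of bat.
Insert rat: rat > cat → go right; rat > ewe → go right; rat > pig → go right. Place as right child of pig.
Insert elk: elk > cat → go right; elk < ewe → go left. Place as left child of ewe.
Insert boa: boa < cat → go left; boa > bat → go right. Place as right child of bat.
Insert ram: ram > cat → go right; ram > ewe → go right; ram > pig → go right; ram < rat → go left. Place as left child of rat.
Insert dog: dog > cat → go right; dog < ewe → go left; dog < elk → go left. Place as left child of elk.
Insert gnu: gnu > cat → go right; gnu > ewe → go right; gnu < pig → go left; gnu < owl → go left. Place as left child of owl.
Insert hen: hen > cat → go right; hen > ewe → go right; hen < pig → go left; hen < owl → go left; hen > gnu → go right. Place as right child of gnu.
Insert yak: yak > cat → go right; yak > ewe → go right; yak > pig → go right; yak > rat → go right. Place as right child of rat.

Path to ram: cat → ewe → pig → rat → ram, which is 4 edges.

4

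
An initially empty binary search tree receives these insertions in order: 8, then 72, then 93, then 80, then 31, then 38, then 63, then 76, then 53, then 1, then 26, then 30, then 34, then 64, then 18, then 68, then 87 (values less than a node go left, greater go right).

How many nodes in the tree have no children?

8

Insert 8: tree is empty, so 8 becomes the root.
Insert 72: 72 > 8 → go right. Place as right child of 8.
Insert 93: 93 > 8 → go right; 93 > 72 → go right. Place as right child of 72.
Insert 80: 80 > 8 → go right; 80 > 72 → go right; 80 < 93 → go left. Place as left child of 93.
Insert 31: 31 > 8 → go right; 31 < 72 → go left. Place as left child of 72.
Insert 38: 38 > 8 → go right; 38 < 72 → go left; 38 > 31 → go right. Place as right child of 31.
Insert 63: 63 > 8 → go right; 63 < 72 → go left; 63 > 31 → go right; 63 > 38 → go right. Place as right child of 38.
Insert 76: 76 > 8 → go right; 76 > 72 → go right; 76 < 93 → go left; 76 < 80 → go left. Place as left child of 80.
Insert 53: 53 > 8 → go right; 53 < 72 → go left; 53 > 31 → go right; 53 > 38 → go right; 53 < 63 → go left. Place as left child of 63.
Insert 1: 1 < 8 → go left. Place as left child of 8.
Insert 26: 26 > 8 → go right; 26 < 72 → go left; 26 < 31 → go left. Place as left child of 31.
Insert 30: 30 > 8 → go right; 30 < 72 → go left; 30 < 31 → go left; 30 > 26 → go right. Place as right child of 26.
Insert 34: 34 > 8 → go right; 34 < 72 → go left; 34 > 31 → go right; 34 < 38 → go left. Place as left child of 38.
Insert 64: 64 > 8 → go right; 64 < 72 → go left; 64 > 31 → go right; 64 > 38 → go right; 64 > 63 → go right. Place as right child of 63.
Insert 18: 18 > 8 → go right; 18 < 72 → go left; 18 < 31 → go left; 18 < 26 → go left. Place as left child of 26.
Insert 68: 68 > 8 → go right; 68 < 72 → go left; 68 > 31 → go right; 68 > 38 → go right; 68 > 63 → go right; 68 > 64 → go right. Place as right child of 64.
Insert 87: 87 > 8 → go right; 87 > 72 → go right; 87 < 93 → go left; 87 > 80 → go right. Place as right child of 80.

Leaves: 1, 18, 30, 34, 53, 68, 76, 87 — 8 in total.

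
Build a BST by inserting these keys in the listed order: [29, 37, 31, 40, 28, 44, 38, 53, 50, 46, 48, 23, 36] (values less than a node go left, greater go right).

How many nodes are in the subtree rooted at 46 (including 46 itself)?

29: root
37: right child of 29 (depth 1)
31: left child of 37 (depth 2)
40: right child of 37 (depth 2)
28: left child of 29 (depth 1)
44: right child of 40 (depth 3)
38: left child of 40 (depth 3)
53: right child of 44 (depth 4)
50: left child of 53 (depth 5)
46: left child of 50 (depth 6)
48: right child of 46 (depth 7)
23: left child of 28 (depth 2)
36: right child of 31 (depth 3)

Subtree rooted at 46 contains: 46, 48 — 2 nodes.

2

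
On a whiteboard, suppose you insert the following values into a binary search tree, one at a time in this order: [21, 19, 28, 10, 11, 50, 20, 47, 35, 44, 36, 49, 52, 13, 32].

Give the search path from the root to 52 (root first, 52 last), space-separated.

21 28 50 52

Resulting structure (node: left, right):
  21: L=19, R=28
  19: L=10, R=20
  28: L=–, R=50
  10: L=–, R=11
  11: L=–, R=13
  50: L=47, R=52
  20: L=–, R=–
  47: L=35, R=49
  35: L=32, R=44
  44: L=36, R=–
  36: L=–, R=–
  49: L=–, R=–
  52: L=–, R=–
  13: L=–, R=–
  32: L=–, R=–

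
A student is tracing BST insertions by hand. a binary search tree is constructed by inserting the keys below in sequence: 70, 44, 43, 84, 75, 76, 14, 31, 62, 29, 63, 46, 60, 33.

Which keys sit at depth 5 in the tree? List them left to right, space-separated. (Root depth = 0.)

29 33

Insert 70: tree is empty, so 70 becomes the root.
Insert 44: 44 < 70 → go left. Place as left child of 70.
Insert 43: 43 < 70 → go left; 43 < 44 → go left. Place as left child of 44.
Insert 84: 84 > 70 → go right. Place as right child of 70.
Insert 75: 75 > 70 → go right; 75 < 84 → go left. Place as left child of 84.
Insert 76: 76 > 70 → go right; 76 < 84 → go left; 76 > 75 → go right. Place as right child of 75.
Insert 14: 14 < 70 → go left; 14 < 44 → go left; 14 < 43 → go left. Place as left child of 43.
Insert 31: 31 < 70 → go left; 31 < 44 → go left; 31 < 43 → go left; 31 > 14 → go right. Place as right child of 14.
Insert 62: 62 < 70 → go left; 62 > 44 → go right. Place as right child of 44.
Insert 29: 29 < 70 → go left; 29 < 44 → go left; 29 < 43 → go left; 29 > 14 → go right; 29 < 31 → go left. Place as left child of 31.
Insert 63: 63 < 70 → go left; 63 > 44 → go right; 63 > 62 → go right. Place as right child of 62.
Insert 46: 46 < 70 → go left; 46 > 44 → go right; 46 < 62 → go left. Place as left child of 62.
Insert 60: 60 < 70 → go left; 60 > 44 → go right; 60 < 62 → go left; 60 > 46 → go right. Place as right child of 46.
Insert 33: 33 < 70 → go left; 33 < 44 → go left; 33 < 43 → go left; 33 > 14 → go right; 33 > 31 → go right. Place as right child of 31.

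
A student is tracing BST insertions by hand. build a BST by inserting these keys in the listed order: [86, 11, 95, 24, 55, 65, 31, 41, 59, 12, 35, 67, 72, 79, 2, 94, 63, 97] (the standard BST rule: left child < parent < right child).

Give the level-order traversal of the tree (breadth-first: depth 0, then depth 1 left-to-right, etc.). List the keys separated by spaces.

86 11 95 2 24 94 97 12 55 31 65 41 59 67 35 63 72 79

Insert 86: tree is empty, so 86 becomes the root.
Insert 11: 11 < 86 → go left. Place as left child of 86.
Insert 95: 95 > 86 → go right. Place as right child of 86.
Insert 24: 24 < 86 → go left; 24 > 11 → go right. Place as right child of 11.
Insert 55: 55 < 86 → go left; 55 > 11 → go right; 55 > 24 → go right. Place as right child of 24.
Insert 65: 65 < 86 → go left; 65 > 11 → go right; 65 > 24 → go right; 65 > 55 → go right. Place as right child of 55.
Insert 31: 31 < 86 → go left; 31 > 11 → go right; 31 > 24 → go right; 31 < 55 → go left. Place as left child of 55.
Insert 41: 41 < 86 → go left; 41 > 11 → go right; 41 > 24 → go right; 41 < 55 → go left; 41 > 31 → go right. Place as right child of 31.
Insert 59: 59 < 86 → go left; 59 > 11 → go right; 59 > 24 → go right; 59 > 55 → go right; 59 < 65 → go left. Place as left child of 65.
Insert 12: 12 < 86 → go left; 12 > 11 → go right; 12 < 24 → go left. Place as left child of 24.
Insert 35: 35 < 86 → go left; 35 > 11 → go right; 35 > 24 → go right; 35 < 55 → go left; 35 > 31 → go right; 35 < 41 → go left. Place as left child of 41.
Insert 67: 67 < 86 → go left; 67 > 11 → go right; 67 > 24 → go right; 67 > 55 → go right; 67 > 65 → go right. Place as right child of 65.
Insert 72: 72 < 86 → go left; 72 > 11 → go right; 72 > 24 → go right; 72 > 55 → go right; 72 > 65 → go right; 72 > 67 → go right. Place as right child of 67.
Insert 79: 79 < 86 → go left; 79 > 11 → go right; 79 > 24 → go right; 79 > 55 → go right; 79 > 65 → go right; 79 > 67 → go right; 79 > 72 → go right. Place as right child of 72.
Insert 2: 2 < 86 → go left; 2 < 11 → go left. Place as left child of 11.
Insert 94: 94 > 86 → go right; 94 < 95 → go left. Place as left child of 95.
Insert 63: 63 < 86 → go left; 63 > 11 → go right; 63 > 24 → go right; 63 > 55 → go right; 63 < 65 → go left; 63 > 59 → go right. Place as right child of 59.
Insert 97: 97 > 86 → go right; 97 > 95 → go right. Place as right child of 95.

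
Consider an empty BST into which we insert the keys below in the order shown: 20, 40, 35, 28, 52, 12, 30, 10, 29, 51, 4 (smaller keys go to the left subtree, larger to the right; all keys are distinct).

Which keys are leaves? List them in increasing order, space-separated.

Insert 20: tree is empty, so 20 becomes the root.
Insert 40: 40 > 20 → go right. Place as right child of 20.
Insert 35: 35 > 20 → go right; 35 < 40 → go left. Place as left child of 40.
Insert 28: 28 > 20 → go right; 28 < 40 → go left; 28 < 35 → go left. Place as left child of 35.
Insert 52: 52 > 20 → go right; 52 > 40 → go right. Place as right child of 40.
Insert 12: 12 < 20 → go left. Place as left child of 20.
Insert 30: 30 > 20 → go right; 30 < 40 → go left; 30 < 35 → go left; 30 > 28 → go right. Place as right child of 28.
Insert 10: 10 < 20 → go left; 10 < 12 → go left. Place as left child of 12.
Insert 29: 29 > 20 → go right; 29 < 40 → go left; 29 < 35 → go left; 29 > 28 → go right; 29 < 30 → go left. Place as left child of 30.
Insert 51: 51 > 20 → go right; 51 > 40 → go right; 51 < 52 → go left. Place as left child of 52.
Insert 4: 4 < 20 → go left; 4 < 12 → go left; 4 < 10 → go left. Place as left child of 10.

4 29 51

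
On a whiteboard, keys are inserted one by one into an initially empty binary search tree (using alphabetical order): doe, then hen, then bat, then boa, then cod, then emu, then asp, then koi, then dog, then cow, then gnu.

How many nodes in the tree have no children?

Insert doe: tree is empty, so doe becomes the root.
Insert hen: hen > doe → go right. Place as right child of doe.
Insert bat: bat < doe → go left. Place as left child of doe.
Insert boa: boa < doe → go left; boa > bat → go right. Place as right child of bat.
Insert cod: cod < doe → go left; cod > bat → go right; cod > boa → go right. Place as right child of boa.
Insert emu: emu > doe → go right; emu < hen → go left. Place as left child of hen.
Insert asp: asp < doe → go left; asp < bat → go left. Place as left child of bat.
Insert koi: koi > doe → go right; koi > hen → go right. Place as right child of hen.
Insert dog: dog > doe → go right; dog < hen → go left; dog < emu → go left. Place as left child of emu.
Insert cow: cow < doe → go left; cow > bat → go right; cow > boa → go right; cow > cod → go right. Place as right child of cod.
Insert gnu: gnu > doe → go right; gnu < hen → go left; gnu > emu → go right. Place as right child of emu.

Leaves: asp, cow, dog, gnu, koi — 5 in total.

5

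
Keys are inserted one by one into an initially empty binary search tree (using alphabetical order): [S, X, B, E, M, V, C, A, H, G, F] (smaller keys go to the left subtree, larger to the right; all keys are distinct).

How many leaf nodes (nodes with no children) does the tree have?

4

Resulting structure (node: left, right):
  S: L=B, R=X
  X: L=V, R=–
  B: L=A, R=E
  E: L=C, R=M
  M: L=H, R=–
  V: L=–, R=–
  C: L=–, R=–
  A: L=–, R=–
  H: L=G, R=–
  G: L=F, R=–
  F: L=–, R=–

Leaves: A, C, F, V — 4 in total.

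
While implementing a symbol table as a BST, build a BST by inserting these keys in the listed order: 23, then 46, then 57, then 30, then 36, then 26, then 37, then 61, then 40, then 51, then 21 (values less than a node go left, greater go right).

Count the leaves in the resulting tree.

5

23: root
46: right child of 23 (depth 1)
57: right child of 46 (depth 2)
30: left child of 46 (depth 2)
36: right child of 30 (depth 3)
26: left child of 30 (depth 3)
37: right child of 36 (depth 4)
61: right child of 57 (depth 3)
40: right child of 37 (depth 5)
51: left child of 57 (depth 3)
21: left child of 23 (depth 1)

Leaves: 21, 26, 40, 51, 61 — 5 in total.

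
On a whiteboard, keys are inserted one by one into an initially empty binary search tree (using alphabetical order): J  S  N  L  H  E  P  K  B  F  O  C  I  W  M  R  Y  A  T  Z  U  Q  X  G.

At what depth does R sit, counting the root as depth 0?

Insert J: tree is empty, so J becomes the root.
Insert S: S > J → go right. Place as right child of J.
Insert N: N > J → go right; N < S → go left. Place as left child of S.
Insert L: L > J → go right; L < S → go left; L < N → go left. Place as left child of N.
Insert H: H < J → go left. Place as left child of J.
Insert E: E < J → go left; E < H → go left. Place as left child of H.
Insert P: P > J → go right; P < S → go left; P > N → go right. Place as right child of N.
Insert K: K > J → go right; K < S → go left; K < N → go left; K < L → go left. Place as left child of L.
Insert B: B < J → go left; B < H → go left; B < E → go left. Place as left child of E.
Insert F: F < J → go left; F < H → go left; F > E → go right. Place as right child of E.
Insert O: O > J → go right; O < S → go left; O > N → go right; O < P → go left. Place as left child of P.
Insert C: C < J → go left; C < H → go left; C < E → go left; C > B → go right. Place as right child of B.
Insert I: I < J → go left; I > H → go right. Place as right child of H.
Insert W: W > J → go right; W > S → go right. Place as right child of S.
Insert M: M > J → go right; M < S → go left; M < N → go left; M > L → go right. Place as right child of L.
Insert R: R > J → go right; R < S → go left; R > N → go right; R > P → go right. Place as right child of P.
Insert Y: Y > J → go right; Y > S → go right; Y > W → go right. Place as right child of W.
Insert A: A < J → go left; A < H → go left; A < E → go left; A < B → go left. Place as left child of B.
Insert T: T > J → go right; T > S → go right; T < W → go left. Place as left child of W.
Insert Z: Z > J → go right; Z > S → go right; Z > W → go right; Z > Y → go right. Place as right child of Y.
Insert U: U > J → go right; U > S → go right; U < W → go left; U > T → go right. Place as right child of T.
Insert Q: Q > J → go right; Q < S → go left; Q > N → go right; Q > P → go right; Q < R → go left. Place as left child of R.
Insert X: X > J → go right; X > S → go right; X > W → go right; X < Y → go left. Place as left child of Y.
Insert G: G < J → go left; G < H → go left; G > E → go right; G > F → go right. Place as right child of F.

Path to R: J → S → N → P → R, which is 4 edges.

4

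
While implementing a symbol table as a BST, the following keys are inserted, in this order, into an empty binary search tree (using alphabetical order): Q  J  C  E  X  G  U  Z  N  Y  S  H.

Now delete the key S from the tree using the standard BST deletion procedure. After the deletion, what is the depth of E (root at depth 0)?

Q: root
J: left child of Q (depth 1)
C: left child of J (depth 2)
E: right child of C (depth 3)
X: right child of Q (depth 1)
G: right child of E (depth 4)
U: left child of X (depth 2)
Z: right child of X (depth 2)
N: right child of J (depth 2)
Y: left child of Z (depth 3)
S: left child of U (depth 3)
H: right child of G (depth 5)

Delete S (at most one child — splice it out).
After deletion, path to E: Q → J → C → E.

3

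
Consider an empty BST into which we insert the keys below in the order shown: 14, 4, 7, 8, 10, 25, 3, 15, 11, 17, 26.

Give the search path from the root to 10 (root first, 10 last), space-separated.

14 4 7 8 10

14: root
4: left child of 14 (depth 1)
7: right child of 4 (depth 2)
8: right child of 7 (depth 3)
10: right child of 8 (depth 4)
25: right child of 14 (depth 1)
3: left child of 4 (depth 2)
15: left child of 25 (depth 2)
11: right child of 10 (depth 5)
17: right child of 15 (depth 3)
26: right child of 25 (depth 2)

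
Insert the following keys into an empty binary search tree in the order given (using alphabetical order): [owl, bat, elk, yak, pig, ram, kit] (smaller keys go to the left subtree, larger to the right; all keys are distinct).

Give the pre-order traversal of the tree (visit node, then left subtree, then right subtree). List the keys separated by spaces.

owl bat elk kit yak pig ram

Insert owl: tree is empty, so owl becomes the root.
Insert bat: bat < owl → go left. Place as left child of owl.
Insert elk: elk < owl → go left; elk > bat → go right. Place as right child of bat.
Insert yak: yak > owl → go right. Place as right child of owl.
Insert pig: pig > owl → go right; pig < yak → go left. Place as left child of yak.
Insert ram: ram > owl → go right; ram < yak → go left; ram > pig → go right. Place as right child of pig.
Insert kit: kit < owl → go left; kit > bat → go right; kit > elk → go right. Place as right child of elk.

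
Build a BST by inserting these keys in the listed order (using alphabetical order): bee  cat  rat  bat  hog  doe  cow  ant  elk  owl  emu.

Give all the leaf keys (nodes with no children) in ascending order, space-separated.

ant cow emu owl

Resulting structure (node: left, right):
  bee: L=bat, R=cat
  cat: L=–, R=rat
  rat: L=hog, R=–
  bat: L=ant, R=–
  hog: L=doe, R=owl
  doe: L=cow, R=elk
  cow: L=–, R=–
  ant: L=–, R=–
  elk: L=–, R=emu
  owl: L=–, R=–
  emu: L=–, R=–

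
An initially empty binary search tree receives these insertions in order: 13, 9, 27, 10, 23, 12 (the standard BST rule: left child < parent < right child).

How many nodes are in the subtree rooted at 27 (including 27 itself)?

2

Insert 13: tree is empty, so 13 becomes the root.
Insert 9: 9 < 13 → go left. Place as left child of 13.
Insert 27: 27 > 13 → go right. Place as right child of 13.
Insert 10: 10 < 13 → go left; 10 > 9 → go right. Place as right child of 9.
Insert 23: 23 > 13 → go right; 23 < 27 → go left. Place as left child of 27.
Insert 12: 12 < 13 → go left; 12 > 9 → go right; 12 > 10 → go right. Place as right child of 10.

Subtree rooted at 27 contains: 27, 23 — 2 nodes.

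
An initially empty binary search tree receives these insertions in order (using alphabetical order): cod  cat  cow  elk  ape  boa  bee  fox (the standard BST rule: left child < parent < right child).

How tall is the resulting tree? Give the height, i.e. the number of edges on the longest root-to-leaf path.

cod: root
cat: left child of cod (depth 1)
cow: right child of cod (depth 1)
elk: right child of cow (depth 2)
ape: left child of cat (depth 2)
boa: right child of ape (depth 3)
bee: left child of boa (depth 4)
fox: right child of elk (depth 3)

The deepest node is bee at depth 4.

4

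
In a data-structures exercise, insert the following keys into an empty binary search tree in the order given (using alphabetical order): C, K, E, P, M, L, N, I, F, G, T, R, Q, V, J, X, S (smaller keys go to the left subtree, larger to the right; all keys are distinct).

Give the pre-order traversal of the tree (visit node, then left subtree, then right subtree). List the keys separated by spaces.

C K E I F G J P M L N T R Q S V X

C: root
K: right child of C (depth 1)
E: left child of K (depth 2)
P: right child of K (depth 2)
M: left child of P (depth 3)
L: left child of M (depth 4)
N: right child of M (depth 4)
I: right child of E (depth 3)
F: left child of I (depth 4)
G: right child of F (depth 5)
T: right child of P (depth 3)
R: left child of T (depth 4)
Q: left child of R (depth 5)
V: right child of T (depth 4)
J: right child of I (depth 4)
X: right child of V (depth 5)
S: right child of R (depth 5)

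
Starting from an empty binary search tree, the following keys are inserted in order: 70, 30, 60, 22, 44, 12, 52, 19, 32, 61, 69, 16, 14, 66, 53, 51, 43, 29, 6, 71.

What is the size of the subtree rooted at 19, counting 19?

Insert 70: tree is empty, so 70 becomes the root.
Insert 30: 30 < 70 → go left. Place as left child of 70.
Insert 60: 60 < 70 → go left; 60 > 30 → go right. Place as right child of 30.
Insert 22: 22 < 70 → go left; 22 < 30 → go left. Place as left child of 30.
Insert 44: 44 < 70 → go left; 44 > 30 → go right; 44 < 60 → go left. Place as left child of 60.
Insert 12: 12 < 70 → go left; 12 < 30 → go left; 12 < 22 → go left. Place as left child of 22.
Insert 52: 52 < 70 → go left; 52 > 30 → go right; 52 < 60 → go left; 52 > 44 → go right. Place as right child of 44.
Insert 19: 19 < 70 → go left; 19 < 30 → go left; 19 < 22 → go left; 19 > 12 → go right. Place as right child of 12.
Insert 32: 32 < 70 → go left; 32 > 30 → go right; 32 < 60 → go left; 32 < 44 → go left. Place as left child of 44.
Insert 61: 61 < 70 → go left; 61 > 30 → go right; 61 > 60 → go right. Place as right child of 60.
Insert 69: 69 < 70 → go left; 69 > 30 → go right; 69 > 60 → go right; 69 > 61 → go right. Place as right child of 61.
Insert 16: 16 < 70 → go left; 16 < 30 → go left; 16 < 22 → go left; 16 > 12 → go right; 16 < 19 → go left. Place as left child of 19.
Insert 14: 14 < 70 → go left; 14 < 30 → go left; 14 < 22 → go left; 14 > 12 → go right; 14 < 19 → go left; 14 < 16 → go left. Place as left child of 16.
Insert 66: 66 < 70 → go left; 66 > 30 → go right; 66 > 60 → go right; 66 > 61 → go right; 66 < 69 → go left. Place as left child of 69.
Insert 53: 53 < 70 → go left; 53 > 30 → go right; 53 < 60 → go left; 53 > 44 → go right; 53 > 52 → go right. Place as right child of 52.
Insert 51: 51 < 70 → go left; 51 > 30 → go right; 51 < 60 → go left; 51 > 44 → go right; 51 < 52 → go left. Place as left child of 52.
Insert 43: 43 < 70 → go left; 43 > 30 → go right; 43 < 60 → go left; 43 < 44 → go left; 43 > 32 → go right. Place as right child of 32.
Insert 29: 29 < 70 → go left; 29 < 30 → go left; 29 > 22 → go right. Place as right child of 22.
Insert 6: 6 < 70 → go left; 6 < 30 → go left; 6 < 22 → go left; 6 < 12 → go left. Place as left child of 12.
Insert 71: 71 > 70 → go right. Place as right child of 70.

Subtree rooted at 19 contains: 19, 16, 14 — 3 nodes.

3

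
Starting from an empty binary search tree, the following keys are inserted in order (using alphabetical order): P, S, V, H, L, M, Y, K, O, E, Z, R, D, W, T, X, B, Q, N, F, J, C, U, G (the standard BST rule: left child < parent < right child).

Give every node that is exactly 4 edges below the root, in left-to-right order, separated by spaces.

Insert P: tree is empty, so P becomes the root.
Insert S: S > P → go right. Place as right child of P.
Insert V: V > P → go right; V > S → go right. Place as right child of S.
Insert H: H < P → go left. Place as left child of P.
Insert L: L < P → go left; L > H → go right. Place as right child of H.
Insert M: M < P → go left; M > H → go right; M > L → go right. Place as right child of L.
Insert Y: Y > P → go right; Y > S → go right; Y > V → go right. Place as right child of V.
Insert K: K < P → go left; K > H → go right; K < L → go left. Place as left child of L.
Insert O: O < P → go left; O > H → go right; O > L → go right; O > M → go right. Place as right child of M.
Insert E: E < P → go left; E < H → go left. Place as left child of H.
Insert Z: Z > P → go right; Z > S → go right; Z > V → go right; Z > Y → go right. Place as right child of Y.
Insert R: R > P → go right; R < S → go left. Place as left child of S.
Insert D: D < P → go left; D < H → go left; D < E → go left. Place as left child of E.
Insert W: W > P → go right; W > S → go right; W > V → go right; W < Y → go left. Place as left child of Y.
Insert T: T > P → go right; T > S → go right; T < V → go left. Place as left child of V.
Insert X: X > P → go right; X > S → go right; X > V → go right; X < Y → go left; X > W → go right. Place as right child of W.
Insert B: B < P → go left; B < H → go left; B < E → go left; B < D → go left. Place as left child of D.
Insert Q: Q > P → go right; Q < S → go left; Q < R → go left. Place as left child of R.
Insert N: N < P → go left; N > H → go right; N > L → go right; N > M → go right; N < O → go left. Place as left child of O.
Insert F: F < P → go left; F < H → go left; F > E → go right. Place as right child of E.
Insert J: J < P → go left; J > H → go right; J < L → go left; J < K → go left. Place as left child of K.
Insert C: C < P → go left; C < H → go left; C < E → go left; C < D → go left; C > B → go right. Place as right child of B.
Insert U: U > P → go right; U > S → go right; U < V → go left; U > T → go right. Place as right child of T.
Insert G: G < P → go left; G < H → go left; G > E → go right; G > F → go right. Place as right child of F.

B G J O U W Z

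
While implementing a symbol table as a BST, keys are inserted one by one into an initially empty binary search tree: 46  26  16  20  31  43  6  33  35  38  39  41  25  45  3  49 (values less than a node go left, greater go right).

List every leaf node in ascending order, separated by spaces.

3 25 41 45 49

Insert 46: tree is empty, so 46 becomes the root.
Insert 26: 26 < 46 → go left. Place as left child of 46.
Insert 16: 16 < 46 → go left; 16 < 26 → go left. Place as left child of 26.
Insert 20: 20 < 46 → go left; 20 < 26 → go left; 20 > 16 → go right. Place as right child of 16.
Insert 31: 31 < 46 → go left; 31 > 26 → go right. Place as right child of 26.
Insert 43: 43 < 46 → go left; 43 > 26 → go right; 43 > 31 → go right. Place as right child of 31.
Insert 6: 6 < 46 → go left; 6 < 26 → go left; 6 < 16 → go left. Place as left child of 16.
Insert 33: 33 < 46 → go left; 33 > 26 → go right; 33 > 31 → go right; 33 < 43 → go left. Place as left child of 43.
Insert 35: 35 < 46 → go left; 35 > 26 → go right; 35 > 31 → go right; 35 < 43 → go left; 35 > 33 → go right. Place as right child of 33.
Insert 38: 38 < 46 → go left; 38 > 26 → go right; 38 > 31 → go right; 38 < 43 → go left; 38 > 33 → go right; 38 > 35 → go right. Place as right child of 35.
Insert 39: 39 < 46 → go left; 39 > 26 → go right; 39 > 31 → go right; 39 < 43 → go left; 39 > 33 → go right; 39 > 35 → go right; 39 > 38 → go right. Place as right child of 38.
Insert 41: 41 < 46 → go left; 41 > 26 → go right; 41 > 31 → go right; 41 < 43 → go left; 41 > 33 → go right; 41 > 35 → go right; 41 > 38 → go right; 41 > 39 → go right. Place as right child of 39.
Insert 25: 25 < 46 → go left; 25 < 26 → go left; 25 > 16 → go right; 25 > 20 → go right. Place as right child of 20.
Insert 45: 45 < 46 → go left; 45 > 26 → go right; 45 > 31 → go right; 45 > 43 → go right. Place as right child of 43.
Insert 3: 3 < 46 → go left; 3 < 26 → go left; 3 < 16 → go left; 3 < 6 → go left. Place as left child of 6.
Insert 49: 49 > 46 → go right. Place as right child of 46.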